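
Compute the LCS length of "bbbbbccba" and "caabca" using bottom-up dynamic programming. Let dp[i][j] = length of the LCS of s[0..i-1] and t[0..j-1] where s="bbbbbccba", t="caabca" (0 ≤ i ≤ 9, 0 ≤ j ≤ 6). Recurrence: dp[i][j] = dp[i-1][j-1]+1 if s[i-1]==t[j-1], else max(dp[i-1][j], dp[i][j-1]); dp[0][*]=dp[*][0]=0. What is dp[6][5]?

   ''  c  a  a  b  c  a
''  0  0  0  0  0  0  0
 b  0  0  0  0  1  1  1
 b  0  0  0  0  1  1  1
 b  0  0  0  0  1  1  1
 b  0  0  0  0  1  1  1
 b  0  0  0  0  1  1  1
 c  0  1  1  1  1  2  2
 c  0  1  1  1  1  2  2
 b  0  1  1  1  2  2  2
 a  0  1  2  2  2  2  3

2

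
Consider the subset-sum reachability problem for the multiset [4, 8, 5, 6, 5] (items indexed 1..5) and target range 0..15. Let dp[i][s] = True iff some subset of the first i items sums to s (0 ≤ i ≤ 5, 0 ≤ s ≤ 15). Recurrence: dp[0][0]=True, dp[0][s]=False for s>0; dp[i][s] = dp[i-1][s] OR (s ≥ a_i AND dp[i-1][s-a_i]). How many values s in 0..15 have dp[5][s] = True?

i\s   0   1   2   3   4   5   6   7   8   9  10  11  12  13  14  15
  0   T   F   F   F   F   F   F   F   F   F   F   F   F   F   F   F
  1   T   F   F   F   T   F   F   F   F   F   F   F   F   F   F   F
  2   T   F   F   F   T   F   F   F   T   F   F   F   T   F   F   F
  3   T   F   F   F   T   T   F   F   T   T   F   F   T   T   F   F
  4   T   F   F   F   T   T   T   F   T   T   T   T   T   T   T   T
  5   T   F   F   F   T   T   T   F   T   T   T   T   T   T   T   T

12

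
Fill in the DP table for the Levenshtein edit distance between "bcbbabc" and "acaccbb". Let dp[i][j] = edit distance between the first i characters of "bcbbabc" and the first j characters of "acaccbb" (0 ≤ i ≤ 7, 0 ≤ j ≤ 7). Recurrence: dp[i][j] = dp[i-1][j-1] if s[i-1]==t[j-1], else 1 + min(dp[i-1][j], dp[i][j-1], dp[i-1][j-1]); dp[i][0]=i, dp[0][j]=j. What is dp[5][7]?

   ''  a  c  a  c  c  b  b
''  0  1  2  3  4  5  6  7
 b  1  1  2  3  4  5  5  6
 c  2  2  1  2  3  4  5  6
 b  3  3  2  2  3  4  4  5
 b  4  4  3  3  3  4  4  4
 a  5  4  4  3  4  4  5  5
 b  6  5  5  4  4  5  4  5
 c  7  6  5  5  4  4  5  5

5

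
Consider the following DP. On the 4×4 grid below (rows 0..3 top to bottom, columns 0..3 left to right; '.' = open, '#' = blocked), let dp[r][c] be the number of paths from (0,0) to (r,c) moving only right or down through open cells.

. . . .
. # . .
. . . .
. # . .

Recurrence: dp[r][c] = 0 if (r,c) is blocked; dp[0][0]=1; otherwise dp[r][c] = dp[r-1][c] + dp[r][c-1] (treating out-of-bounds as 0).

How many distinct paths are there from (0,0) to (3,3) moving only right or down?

6

r\c   0   1   2   3
  0   1   1   1   1
  1   1   0   1   2
  2   1   1   2   4
  3   1   0   2   6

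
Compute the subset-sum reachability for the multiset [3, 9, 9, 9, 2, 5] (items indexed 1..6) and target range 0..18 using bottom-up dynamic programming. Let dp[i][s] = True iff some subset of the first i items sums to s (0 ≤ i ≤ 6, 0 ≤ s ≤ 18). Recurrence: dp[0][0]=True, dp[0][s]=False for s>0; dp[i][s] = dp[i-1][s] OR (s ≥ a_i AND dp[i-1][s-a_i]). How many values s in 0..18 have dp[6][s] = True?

i\s   0   1   2   3   4   5   6   7   8   9  10  11  12  13  14  15  16  17  18
  0   T   F   F   F   F   F   F   F   F   F   F   F   F   F   F   F   F   F   F
  1   T   F   F   T   F   F   F   F   F   F   F   F   F   F   F   F   F   F   F
  2   T   F   F   T   F   F   F   F   F   T   F   F   T   F   F   F   F   F   F
  3   T   F   F   T   F   F   F   F   F   T   F   F   T   F   F   F   F   F   T
  4   T   F   F   T   F   F   F   F   F   T   F   F   T   F   F   F   F   F   T
  5   T   F   T   T   F   T   F   F   F   T   F   T   T   F   T   F   F   F   T
  6   T   F   T   T   F   T   F   T   T   T   T   T   T   F   T   F   T   T   T

14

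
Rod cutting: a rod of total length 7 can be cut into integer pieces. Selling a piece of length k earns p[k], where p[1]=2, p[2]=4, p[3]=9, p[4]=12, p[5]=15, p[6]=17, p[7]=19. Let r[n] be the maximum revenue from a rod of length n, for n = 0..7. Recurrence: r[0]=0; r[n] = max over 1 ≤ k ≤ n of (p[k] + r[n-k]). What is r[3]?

   n    0    1    2    3    4    5    6    7
r[n]    0    2    4    9   12   15   18   21

9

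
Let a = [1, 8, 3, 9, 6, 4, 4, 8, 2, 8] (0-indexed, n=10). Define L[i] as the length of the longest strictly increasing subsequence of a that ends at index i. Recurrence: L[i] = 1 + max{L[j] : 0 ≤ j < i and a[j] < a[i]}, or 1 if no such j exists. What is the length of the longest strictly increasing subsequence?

   i    0    1    2    3    4    5    6    7    8    9
a[i]    1    8    3    9    6    4    4    8    2    8
L[i]    1    2    2    3    3    3    3    4    2    4

4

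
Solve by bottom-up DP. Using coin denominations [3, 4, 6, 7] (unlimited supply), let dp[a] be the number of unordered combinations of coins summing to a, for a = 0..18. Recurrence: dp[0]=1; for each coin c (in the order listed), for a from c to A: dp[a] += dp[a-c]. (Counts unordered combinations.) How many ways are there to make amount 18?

after  coin     0     1     2     3     4     5     6     7     8     9    10    11    12    13    14    15    16    17    18
          3     1     0     0     1     0     0     1     0     0     1     0     0     1     0     0     1     0     0     1
          4     1     0     0     1     1     0     1     1     1     1     1     1     2     1     1     2     2     1     2
          6     1     0     0     1     1     0     2     1     1     2     2     1     4     2     2     4     4     2     6
          7     1     0     0     1     1     0     2     2     1     2     3     2     4     4     4     5     6     5     8

8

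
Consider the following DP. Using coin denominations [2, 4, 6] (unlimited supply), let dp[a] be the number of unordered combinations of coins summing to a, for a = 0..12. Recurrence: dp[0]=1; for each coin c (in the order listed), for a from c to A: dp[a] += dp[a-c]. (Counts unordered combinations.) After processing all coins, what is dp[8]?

4

after  coin     0     1     2     3     4     5     6     7     8     9    10    11    12
          2     1     0     1     0     1     0     1     0     1     0     1     0     1
          4     1     0     1     0     2     0     2     0     3     0     3     0     4
          6     1     0     1     0     2     0     3     0     4     0     5     0     7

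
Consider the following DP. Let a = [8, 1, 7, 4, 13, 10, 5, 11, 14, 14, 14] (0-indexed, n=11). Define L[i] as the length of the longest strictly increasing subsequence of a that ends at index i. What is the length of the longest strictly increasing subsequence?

   i    0    1    2    3    4    5    6    7    8    9   10
a[i]    8    1    7    4   13   10    5   11   14   14   14
L[i]    1    1    2    2    3    3    3    4    5    5    5

5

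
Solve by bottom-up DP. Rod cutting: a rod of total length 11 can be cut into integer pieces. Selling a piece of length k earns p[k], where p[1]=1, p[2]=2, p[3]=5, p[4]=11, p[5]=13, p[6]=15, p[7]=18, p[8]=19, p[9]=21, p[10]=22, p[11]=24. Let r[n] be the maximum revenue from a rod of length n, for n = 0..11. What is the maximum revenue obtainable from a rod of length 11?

   n    0    1    2    3    4    5    6    7    8    9   10   11
r[n]    0    1    2    5   11   13   15   18   22   24   26   29

29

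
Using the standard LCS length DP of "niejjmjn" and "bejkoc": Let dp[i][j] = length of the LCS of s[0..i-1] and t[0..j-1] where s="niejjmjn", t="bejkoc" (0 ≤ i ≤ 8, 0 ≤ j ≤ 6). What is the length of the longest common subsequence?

   ''  b  e  j  k  o  c
''  0  0  0  0  0  0  0
 n  0  0  0  0  0  0  0
 i  0  0  0  0  0  0  0
 e  0  0  1  1  1  1  1
 j  0  0  1  2  2  2  2
 j  0  0  1  2  2  2  2
 m  0  0  1  2  2  2  2
 j  0  0  1  2  2  2  2
 n  0  0  1  2  2  2  2

2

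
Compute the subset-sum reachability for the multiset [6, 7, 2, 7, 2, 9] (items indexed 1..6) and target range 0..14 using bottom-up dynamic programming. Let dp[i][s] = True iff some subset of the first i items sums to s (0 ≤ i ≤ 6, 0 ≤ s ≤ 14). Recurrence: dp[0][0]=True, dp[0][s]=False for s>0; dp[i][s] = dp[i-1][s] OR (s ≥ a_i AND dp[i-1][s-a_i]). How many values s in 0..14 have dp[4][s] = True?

i\s   0   1   2   3   4   5   6   7   8   9  10  11  12  13  14
  0   T   F   F   F   F   F   F   F   F   F   F   F   F   F   F
  1   T   F   F   F   F   F   T   F   F   F   F   F   F   F   F
  2   T   F   F   F   F   F   T   T   F   F   F   F   F   T   F
  3   T   F   T   F   F   F   T   T   T   T   F   F   F   T   F
  4   T   F   T   F   F   F   T   T   T   T   F   F   F   T   T
  5   T   F   T   F   T   F   T   T   T   T   T   T   F   T   T
  6   T   F   T   F   T   F   T   T   T   T   T   T   F   T   T

8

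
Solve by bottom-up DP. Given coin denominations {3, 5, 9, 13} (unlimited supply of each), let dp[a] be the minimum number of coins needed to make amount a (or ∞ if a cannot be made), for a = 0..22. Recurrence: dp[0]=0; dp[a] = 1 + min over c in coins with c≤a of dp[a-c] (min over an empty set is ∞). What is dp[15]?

3

 a  0  1  2  3  4  5  6  7  8  9 10 11 12 13 14 15 16 17 18 19 20 21 22
dp  0  -  -  1  -  1  2  -  2  1  2  3  2  1  2  3  2  3  2  3  4  3  2
(- denotes ∞ / unreachable)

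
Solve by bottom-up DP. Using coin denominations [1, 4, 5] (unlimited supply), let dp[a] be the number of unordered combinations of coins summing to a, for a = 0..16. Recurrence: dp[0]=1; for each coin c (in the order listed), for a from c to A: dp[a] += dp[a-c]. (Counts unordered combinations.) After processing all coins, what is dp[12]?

after  coin     0     1     2     3     4     5     6     7     8     9    10    11    12    13    14    15    16
          1     1     1     1     1     1     1     1     1     1     1     1     1     1     1     1     1     1
          4     1     1     1     1     2     2     2     2     3     3     3     3     4     4     4     4     5
          5     1     1     1     1     2     3     3     3     4     5     6     6     7     8     9    10    11

7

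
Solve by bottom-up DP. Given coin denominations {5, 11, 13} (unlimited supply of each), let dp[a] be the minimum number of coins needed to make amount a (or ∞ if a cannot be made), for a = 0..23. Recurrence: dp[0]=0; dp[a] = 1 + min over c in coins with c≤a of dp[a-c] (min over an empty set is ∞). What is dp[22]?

2

 a  0  1  2  3  4  5  6  7  8  9 10 11 12 13 14 15 16 17 18 19 20 21 22 23
dp  0  -  -  -  -  1  -  -  -  -  2  1  -  1  -  3  2  -  2  -  4  3  2  3
(- denotes ∞ / unreachable)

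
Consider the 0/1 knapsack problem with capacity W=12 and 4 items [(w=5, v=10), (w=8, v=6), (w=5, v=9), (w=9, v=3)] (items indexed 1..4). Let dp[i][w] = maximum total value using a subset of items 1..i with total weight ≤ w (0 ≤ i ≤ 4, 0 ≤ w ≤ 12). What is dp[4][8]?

10

i\w   0   1   2   3   4   5   6   7   8   9  10  11  12
  0   0   0   0   0   0   0   0   0   0   0   0   0   0
  1   0   0   0   0   0  10  10  10  10  10  10  10  10
  2   0   0   0   0   0  10  10  10  10  10  10  10  10
  3   0   0   0   0   0  10  10  10  10  10  19  19  19
  4   0   0   0   0   0  10  10  10  10  10  19  19  19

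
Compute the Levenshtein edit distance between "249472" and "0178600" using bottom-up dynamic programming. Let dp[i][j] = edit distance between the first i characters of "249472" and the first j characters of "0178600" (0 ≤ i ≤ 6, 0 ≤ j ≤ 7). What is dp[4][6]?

   ''  0  1  7  8  6  0  0
''  0  1  2  3  4  5  6  7
 2  1  1  2  3  4  5  6  7
 4  2  2  2  3  4  5  6  7
 9  3  3  3  3  4  5  6  7
 4  4  4  4  4  4  5  6  7
 7  5  5  5  4  5  5  6  7
 2  6  6  6  5  5  6  6  7

6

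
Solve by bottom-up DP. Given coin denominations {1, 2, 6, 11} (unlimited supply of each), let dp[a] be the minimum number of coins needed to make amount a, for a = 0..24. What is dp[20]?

4

 a  0  1  2  3  4  5  6  7  8  9 10 11 12 13 14 15 16 17 18 19 20 21 22 23 24
dp  0  1  1  2  2  3  1  2  2  3  3  1  2  2  3  3  4  2  3  3  4  4  2  3  3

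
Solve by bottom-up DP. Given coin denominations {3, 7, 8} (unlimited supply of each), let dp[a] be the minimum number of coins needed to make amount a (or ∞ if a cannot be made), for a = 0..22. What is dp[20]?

 a  0  1  2  3  4  5  6  7  8  9 10 11 12 13 14 15 16 17 18 19 20 21 22
dp  0  -  -  1  -  -  2  1  1  3  2  2  4  3  2  2  2  3  3  3  4  3  3
(- denotes ∞ / unreachable)

4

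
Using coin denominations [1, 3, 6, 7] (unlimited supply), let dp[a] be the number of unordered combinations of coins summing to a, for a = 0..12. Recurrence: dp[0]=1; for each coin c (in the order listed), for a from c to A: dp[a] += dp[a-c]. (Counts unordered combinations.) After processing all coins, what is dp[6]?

after  coin     0     1     2     3     4     5     6     7     8     9    10    11    12
          1     1     1     1     1     1     1     1     1     1     1     1     1     1
          3     1     1     1     2     2     2     3     3     3     4     4     4     5
          6     1     1     1     2     2     2     4     4     4     6     6     6     9
          7     1     1     1     2     2     2     4     5     5     7     8     8    11

4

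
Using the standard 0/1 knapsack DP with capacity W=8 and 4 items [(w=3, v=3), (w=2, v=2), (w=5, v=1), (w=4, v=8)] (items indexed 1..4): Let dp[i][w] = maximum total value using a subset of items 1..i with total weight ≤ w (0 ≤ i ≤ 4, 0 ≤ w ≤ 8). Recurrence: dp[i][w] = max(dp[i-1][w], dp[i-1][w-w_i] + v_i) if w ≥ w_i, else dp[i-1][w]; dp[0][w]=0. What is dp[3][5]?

i\w   0   1   2   3   4   5   6   7   8
  0   0   0   0   0   0   0   0   0   0
  1   0   0   0   3   3   3   3   3   3
  2   0   0   2   3   3   5   5   5   5
  3   0   0   2   3   3   5   5   5   5
  4   0   0   2   3   8   8  10  11  11

5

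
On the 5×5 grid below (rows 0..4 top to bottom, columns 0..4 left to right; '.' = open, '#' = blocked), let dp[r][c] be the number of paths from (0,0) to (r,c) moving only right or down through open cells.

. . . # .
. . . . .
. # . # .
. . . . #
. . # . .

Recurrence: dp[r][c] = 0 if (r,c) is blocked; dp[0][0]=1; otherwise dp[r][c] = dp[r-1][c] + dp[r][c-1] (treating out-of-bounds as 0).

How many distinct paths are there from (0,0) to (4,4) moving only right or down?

r\c   0   1   2   3   4
  0   1   1   1   0   0
  1   1   2   3   3   3
  2   1   0   3   0   3
  3   1   1   4   4   0
  4   1   2   0   4   4

4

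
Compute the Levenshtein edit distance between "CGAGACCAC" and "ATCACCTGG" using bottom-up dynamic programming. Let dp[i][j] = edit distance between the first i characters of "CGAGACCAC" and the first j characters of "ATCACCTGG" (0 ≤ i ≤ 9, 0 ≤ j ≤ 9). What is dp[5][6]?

5

   ''  A  T  C  A  C  C  T  G  G
''  0  1  2  3  4  5  6  7  8  9
 C  1  1  2  2  3  4  5  6  7  8
 G  2  2  2  3  3  4  5  6  6  7
 A  3  2  3  3  3  4  5  6  7  7
 G  4  3  3  4  4  4  5  6  6  7
 A  5  4  4  4  4  5  5  6  7  7
 C  6  5  5  4  5  4  5  6  7  8
 C  7  6  6  5  5  5  4  5  6  7
 A  8  7  7  6  5  6  5  5  6  7
 C  9  8  8  7  6  5  6  6  6  7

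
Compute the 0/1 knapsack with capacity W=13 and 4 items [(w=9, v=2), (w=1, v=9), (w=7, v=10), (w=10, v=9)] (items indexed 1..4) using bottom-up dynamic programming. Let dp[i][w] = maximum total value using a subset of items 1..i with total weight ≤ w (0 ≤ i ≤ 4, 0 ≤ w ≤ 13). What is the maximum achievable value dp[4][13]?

19

i\w   0   1   2   3   4   5   6   7   8   9  10  11  12  13
  0   0   0   0   0   0   0   0   0   0   0   0   0   0   0
  1   0   0   0   0   0   0   0   0   0   2   2   2   2   2
  2   0   9   9   9   9   9   9   9   9   9  11  11  11  11
  3   0   9   9   9   9   9   9  10  19  19  19  19  19  19
  4   0   9   9   9   9   9   9  10  19  19  19  19  19  19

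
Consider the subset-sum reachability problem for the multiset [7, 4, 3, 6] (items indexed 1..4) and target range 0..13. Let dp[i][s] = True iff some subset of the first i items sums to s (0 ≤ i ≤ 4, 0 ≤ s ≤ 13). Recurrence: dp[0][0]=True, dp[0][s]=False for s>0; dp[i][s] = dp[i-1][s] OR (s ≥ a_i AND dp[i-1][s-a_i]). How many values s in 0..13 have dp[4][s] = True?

9

i\s   0   1   2   3   4   5   6   7   8   9  10  11  12  13
  0   T   F   F   F   F   F   F   F   F   F   F   F   F   F
  1   T   F   F   F   F   F   F   T   F   F   F   F   F   F
  2   T   F   F   F   T   F   F   T   F   F   F   T   F   F
  3   T   F   F   T   T   F   F   T   F   F   T   T   F   F
  4   T   F   F   T   T   F   T   T   F   T   T   T   F   T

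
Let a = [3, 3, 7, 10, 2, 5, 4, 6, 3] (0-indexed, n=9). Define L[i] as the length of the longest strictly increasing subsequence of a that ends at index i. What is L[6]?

2

   i    0    1    2    3    4    5    6    7    8
a[i]    3    3    7   10    2    5    4    6    3
L[i]    1    1    2    3    1    2    2    3    2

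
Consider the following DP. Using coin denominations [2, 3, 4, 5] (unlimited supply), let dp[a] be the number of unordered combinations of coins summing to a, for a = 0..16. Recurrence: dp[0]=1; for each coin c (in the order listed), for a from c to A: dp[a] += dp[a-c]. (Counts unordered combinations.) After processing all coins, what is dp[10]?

after  coin     0     1     2     3     4     5     6     7     8     9    10    11    12    13    14    15    16
          2     1     0     1     0     1     0     1     0     1     0     1     0     1     0     1     0     1
          3     1     0     1     1     1     1     2     1     2     2     2     2     3     2     3     3     3
          4     1     0     1     1     2     1     3     2     4     3     5     4     7     5     8     7    10
          5     1     0     1     1     2     2     3     3     5     5     7     7    10    10    13    14    17

7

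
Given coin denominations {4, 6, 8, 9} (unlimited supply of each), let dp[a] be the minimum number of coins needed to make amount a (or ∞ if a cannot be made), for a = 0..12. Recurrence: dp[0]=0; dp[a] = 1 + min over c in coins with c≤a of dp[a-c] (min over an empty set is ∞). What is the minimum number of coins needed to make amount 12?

2

 a  0  1  2  3  4  5  6  7  8  9 10 11 12
dp  0  -  -  -  1  -  1  -  1  1  2  -  2
(- denotes ∞ / unreachable)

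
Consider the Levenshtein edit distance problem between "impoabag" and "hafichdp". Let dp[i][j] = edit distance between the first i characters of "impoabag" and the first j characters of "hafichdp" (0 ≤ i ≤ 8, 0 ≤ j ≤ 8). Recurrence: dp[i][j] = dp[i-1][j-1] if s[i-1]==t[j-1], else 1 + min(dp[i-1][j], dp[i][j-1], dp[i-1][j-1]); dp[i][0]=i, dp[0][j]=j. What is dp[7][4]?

6

   ''  h  a  f  i  c  h  d  p
''  0  1  2  3  4  5  6  7  8
 i  1  1  2  3  3  4  5  6  7
 m  2  2  2  3  4  4  5  6  7
 p  3  3  3  3  4  5  5  6  6
 o  4  4  4  4  4  5  6  6  7
 a  5  5  4  5  5  5  6  7  7
 b  6  6  5  5  6  6  6  7  8
 a  7  7  6  6  6  7  7  7  8
 g  8  8  7  7  7  7  8  8  8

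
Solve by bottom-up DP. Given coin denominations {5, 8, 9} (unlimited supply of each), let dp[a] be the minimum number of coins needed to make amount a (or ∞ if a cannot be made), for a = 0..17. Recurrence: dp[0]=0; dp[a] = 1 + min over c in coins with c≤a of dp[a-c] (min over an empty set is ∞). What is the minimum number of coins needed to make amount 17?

2

 a  0  1  2  3  4  5  6  7  8  9 10 11 12 13 14 15 16 17
dp  0  -  -  -  -  1  -  -  1  1  2  -  -  2  2  3  2  2
(- denotes ∞ / unreachable)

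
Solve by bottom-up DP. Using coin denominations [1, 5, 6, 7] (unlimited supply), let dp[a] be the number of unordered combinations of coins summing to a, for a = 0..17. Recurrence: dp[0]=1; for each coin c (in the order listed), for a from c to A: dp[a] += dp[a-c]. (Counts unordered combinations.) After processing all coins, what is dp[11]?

6

after  coin     0     1     2     3     4     5     6     7     8     9    10    11    12    13    14    15    16    17
          1     1     1     1     1     1     1     1     1     1     1     1     1     1     1     1     1     1     1
          5     1     1     1     1     1     2     2     2     2     2     3     3     3     3     3     4     4     4
          6     1     1     1     1     1     2     3     3     3     3     4     5     6     6     6     7     8     9
          7     1     1     1     1     1     2     3     4     4     4     5     6     8     9    10    11    12    14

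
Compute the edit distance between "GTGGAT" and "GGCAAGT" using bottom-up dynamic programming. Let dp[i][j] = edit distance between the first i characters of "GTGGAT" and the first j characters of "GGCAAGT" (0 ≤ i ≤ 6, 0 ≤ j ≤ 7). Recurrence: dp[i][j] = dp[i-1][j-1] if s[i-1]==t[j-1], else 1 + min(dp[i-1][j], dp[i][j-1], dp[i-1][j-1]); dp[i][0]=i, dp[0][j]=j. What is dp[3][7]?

5

   ''  G  G  C  A  A  G  T
''  0  1  2  3  4  5  6  7
 G  1  0  1  2  3  4  5  6
 T  2  1  1  2  3  4  5  5
 G  3  2  1  2  3  4  4  5
 G  4  3  2  2  3  4  4  5
 A  5  4  3  3  2  3  4  5
 T  6  5  4  4  3  3  4  4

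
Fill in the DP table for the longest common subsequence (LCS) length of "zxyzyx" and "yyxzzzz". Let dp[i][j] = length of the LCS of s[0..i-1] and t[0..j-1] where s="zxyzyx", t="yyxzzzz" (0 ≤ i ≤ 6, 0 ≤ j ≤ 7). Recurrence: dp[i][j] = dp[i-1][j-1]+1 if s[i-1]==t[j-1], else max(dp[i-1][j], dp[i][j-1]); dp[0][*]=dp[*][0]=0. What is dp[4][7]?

   ''  y  y  x  z  z  z  z
''  0  0  0  0  0  0  0  0
 z  0  0  0  0  1  1  1  1
 x  0  0  0  1  1  1  1  1
 y  0  1  1  1  1  1  1  1
 z  0  1  1  1  2  2  2  2
 y  0  1  2  2  2  2  2  2
 x  0  1  2  3  3  3  3  3

2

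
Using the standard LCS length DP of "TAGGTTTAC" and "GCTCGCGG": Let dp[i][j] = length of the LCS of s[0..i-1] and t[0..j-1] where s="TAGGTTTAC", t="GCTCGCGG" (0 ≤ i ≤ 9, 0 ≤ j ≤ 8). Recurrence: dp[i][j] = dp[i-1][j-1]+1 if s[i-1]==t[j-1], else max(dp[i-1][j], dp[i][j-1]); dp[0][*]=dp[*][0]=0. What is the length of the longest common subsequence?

3

   ''  G  C  T  C  G  C  G  G
''  0  0  0  0  0  0  0  0  0
 T  0  0  0  1  1  1  1  1  1
 A  0  0  0  1  1  1  1  1  1
 G  0  1  1  1  1  2  2  2  2
 G  0  1  1  1  1  2  2  3  3
 T  0  1  1  2  2  2  2  3  3
 T  0  1  1  2  2  2  2  3  3
 T  0  1  1  2  2  2  2  3  3
 A  0  1  1  2  2  2  2  3  3
 C  0  1  2  2  3  3  3  3  3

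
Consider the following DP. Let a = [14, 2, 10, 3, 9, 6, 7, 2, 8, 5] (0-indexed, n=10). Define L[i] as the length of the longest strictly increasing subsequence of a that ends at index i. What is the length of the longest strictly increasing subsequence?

5

   i    0    1    2    3    4    5    6    7    8    9
a[i]   14    2   10    3    9    6    7    2    8    5
L[i]    1    1    2    2    3    3    4    1    5    3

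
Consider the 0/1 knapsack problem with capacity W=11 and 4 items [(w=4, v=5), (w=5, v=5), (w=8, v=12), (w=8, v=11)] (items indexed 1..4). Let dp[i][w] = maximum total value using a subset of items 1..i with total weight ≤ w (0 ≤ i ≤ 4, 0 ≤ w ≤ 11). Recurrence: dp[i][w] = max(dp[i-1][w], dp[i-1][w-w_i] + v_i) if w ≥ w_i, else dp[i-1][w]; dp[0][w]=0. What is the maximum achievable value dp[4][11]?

i\w   0   1   2   3   4   5   6   7   8   9  10  11
  0   0   0   0   0   0   0   0   0   0   0   0   0
  1   0   0   0   0   5   5   5   5   5   5   5   5
  2   0   0   0   0   5   5   5   5   5  10  10  10
  3   0   0   0   0   5   5   5   5  12  12  12  12
  4   0   0   0   0   5   5   5   5  12  12  12  12

12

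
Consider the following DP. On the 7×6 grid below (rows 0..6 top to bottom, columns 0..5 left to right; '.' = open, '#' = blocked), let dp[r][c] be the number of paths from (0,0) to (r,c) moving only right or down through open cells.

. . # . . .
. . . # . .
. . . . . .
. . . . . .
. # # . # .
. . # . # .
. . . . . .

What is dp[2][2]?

r\c   0   1   2   3   4   5
  0   1   1   0   0   0   0
  1   1   2   2   0   0   0
  2   1   3   5   5   5   5
  3   1   4   9  14  19  24
  4   1   0   0  14   0  24
  5   1   1   0  14   0  24
  6   1   2   2  16  16  40

5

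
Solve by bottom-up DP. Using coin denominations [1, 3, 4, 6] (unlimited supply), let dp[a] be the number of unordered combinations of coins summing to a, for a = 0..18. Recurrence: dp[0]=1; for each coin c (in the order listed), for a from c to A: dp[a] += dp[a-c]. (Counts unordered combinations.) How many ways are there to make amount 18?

36

after  coin     0     1     2     3     4     5     6     7     8     9    10    11    12    13    14    15    16    17    18
          1     1     1     1     1     1     1     1     1     1     1     1     1     1     1     1     1     1     1     1
          3     1     1     1     2     2     2     3     3     3     4     4     4     5     5     5     6     6     6     7
          4     1     1     1     2     3     3     4     5     6     7     8     9    11    12    13    15    17    18    20
          6     1     1     1     2     3     3     5     6     7     9    11    12    16    18    20    24    28    30    36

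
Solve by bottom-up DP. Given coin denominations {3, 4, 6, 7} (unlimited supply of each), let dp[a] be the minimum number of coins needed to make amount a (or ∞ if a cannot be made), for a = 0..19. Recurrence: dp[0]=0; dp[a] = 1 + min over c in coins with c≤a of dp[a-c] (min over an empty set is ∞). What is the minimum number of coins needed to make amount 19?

 a  0  1  2  3  4  5  6  7  8  9 10 11 12 13 14 15 16 17 18 19
dp  0  -  -  1  1  -  1  1  2  2  2  2  2  2  2  3  3  3  3  3
(- denotes ∞ / unreachable)

3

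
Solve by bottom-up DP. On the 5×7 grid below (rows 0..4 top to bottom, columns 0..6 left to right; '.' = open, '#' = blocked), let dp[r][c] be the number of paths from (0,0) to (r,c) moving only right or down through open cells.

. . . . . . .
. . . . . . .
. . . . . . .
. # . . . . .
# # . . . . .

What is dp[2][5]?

r\c   0   1   2   3   4   5   6
  0   1   1   1   1   1   1   1
  1   1   2   3   4   5   6   7
  2   1   3   6  10  15  21  28
  3   1   0   6  16  31  52  80
  4   0   0   6  22  53 105 185

21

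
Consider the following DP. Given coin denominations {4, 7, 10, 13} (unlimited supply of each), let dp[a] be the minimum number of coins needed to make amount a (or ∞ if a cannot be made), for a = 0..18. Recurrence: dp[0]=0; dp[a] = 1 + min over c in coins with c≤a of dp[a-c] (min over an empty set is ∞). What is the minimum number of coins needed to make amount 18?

3

 a  0  1  2  3  4  5  6  7  8  9 10 11 12 13 14 15 16 17 18
dp  0  -  -  -  1  -  -  1  2  -  1  2  3  1  2  3  4  2  3
(- denotes ∞ / unreachable)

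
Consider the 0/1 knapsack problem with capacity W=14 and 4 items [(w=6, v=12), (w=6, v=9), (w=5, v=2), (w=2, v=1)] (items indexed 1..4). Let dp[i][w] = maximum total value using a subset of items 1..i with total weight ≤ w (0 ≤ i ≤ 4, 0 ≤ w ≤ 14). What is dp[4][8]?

13

i\w   0   1   2   3   4   5   6   7   8   9  10  11  12  13  14
  0   0   0   0   0   0   0   0   0   0   0   0   0   0   0   0
  1   0   0   0   0   0   0  12  12  12  12  12  12  12  12  12
  2   0   0   0   0   0   0  12  12  12  12  12  12  21  21  21
  3   0   0   0   0   0   2  12  12  12  12  12  14  21  21  21
  4   0   0   1   1   1   2  12  12  13  13  13  14  21  21  22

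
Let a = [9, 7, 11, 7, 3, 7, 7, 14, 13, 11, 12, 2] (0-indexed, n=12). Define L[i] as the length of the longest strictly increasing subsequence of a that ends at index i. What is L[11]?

1

   i    0    1    2    3    4    5    6    7    8    9   10   11
a[i]    9    7   11    7    3    7    7   14   13   11   12    2
L[i]    1    1    2    1    1    2    2    3    3    3    4    1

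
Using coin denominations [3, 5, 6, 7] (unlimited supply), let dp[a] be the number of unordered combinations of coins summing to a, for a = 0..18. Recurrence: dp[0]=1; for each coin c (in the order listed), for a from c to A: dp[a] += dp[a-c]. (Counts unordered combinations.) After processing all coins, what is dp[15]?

5

after  coin     0     1     2     3     4     5     6     7     8     9    10    11    12    13    14    15    16    17    18
          3     1     0     0     1     0     0     1     0     0     1     0     0     1     0     0     1     0     0     1
          5     1     0     0     1     0     1     1     0     1     1     1     1     1     1     1     2     1     1     2
          6     1     0     0     1     0     1     2     0     1     2     1     2     3     1     2     4     2     3     5
          7     1     0     0     1     0     1     2     1     1     2     2     2     4     3     3     5     4     5     7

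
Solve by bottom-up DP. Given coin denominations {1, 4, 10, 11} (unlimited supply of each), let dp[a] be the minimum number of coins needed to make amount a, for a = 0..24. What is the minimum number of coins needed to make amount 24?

 a  0  1  2  3  4  5  6  7  8  9 10 11 12 13 14 15 16 17 18 19 20 21 22 23 24
dp  0  1  2  3  1  2  3  4  2  3  1  1  2  3  2  2  3  4  3  3  2  2  2  3  3

3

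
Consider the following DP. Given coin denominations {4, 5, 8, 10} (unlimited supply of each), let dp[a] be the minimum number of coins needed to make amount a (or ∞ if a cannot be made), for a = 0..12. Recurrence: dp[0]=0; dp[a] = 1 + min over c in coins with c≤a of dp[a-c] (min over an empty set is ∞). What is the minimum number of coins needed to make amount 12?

2

 a  0  1  2  3  4  5  6  7  8  9 10 11 12
dp  0  -  -  -  1  1  -  -  1  2  1  -  2
(- denotes ∞ / unreachable)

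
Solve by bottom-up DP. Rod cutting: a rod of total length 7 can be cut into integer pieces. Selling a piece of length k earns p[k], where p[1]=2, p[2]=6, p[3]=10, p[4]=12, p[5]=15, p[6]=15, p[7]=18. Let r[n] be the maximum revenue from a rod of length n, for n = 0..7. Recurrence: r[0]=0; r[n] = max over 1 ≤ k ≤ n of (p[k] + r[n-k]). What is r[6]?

   n    0    1    2    3    4    5    6    7
r[n]    0    2    6   10   12   16   20   22

20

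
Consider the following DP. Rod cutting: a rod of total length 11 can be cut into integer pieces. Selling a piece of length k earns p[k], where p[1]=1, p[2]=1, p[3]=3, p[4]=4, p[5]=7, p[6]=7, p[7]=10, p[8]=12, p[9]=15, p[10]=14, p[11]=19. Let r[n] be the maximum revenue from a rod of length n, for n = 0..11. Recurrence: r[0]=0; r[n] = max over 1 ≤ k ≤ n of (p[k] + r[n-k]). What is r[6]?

8

   n    0    1    2    3    4    5    6    7    8    9   10   11
r[n]    0    1    2    3    4    7    8   10   12   15   16   19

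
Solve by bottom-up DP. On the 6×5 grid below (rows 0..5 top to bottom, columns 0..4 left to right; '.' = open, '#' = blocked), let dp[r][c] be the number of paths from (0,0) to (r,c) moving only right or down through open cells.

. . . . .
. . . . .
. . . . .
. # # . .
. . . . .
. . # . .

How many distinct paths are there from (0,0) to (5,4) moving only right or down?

r\c   0   1   2   3   4
  0   1   1   1   1   1
  1   1   2   3   4   5
  2   1   3   6  10  15
  3   1   0   0  10  25
  4   1   1   1  11  36
  5   1   2   0  11  47

47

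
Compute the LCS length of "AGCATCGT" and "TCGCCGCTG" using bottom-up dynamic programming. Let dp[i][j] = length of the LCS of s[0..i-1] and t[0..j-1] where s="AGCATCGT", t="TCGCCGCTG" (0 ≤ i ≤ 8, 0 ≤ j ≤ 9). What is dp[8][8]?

   ''  T  C  G  C  C  G  C  T  G
''  0  0  0  0  0  0  0  0  0  0
 A  0  0  0  0  0  0  0  0  0  0
 G  0  0  0  1  1  1  1  1  1  1
 C  0  0  1  1  2  2  2  2  2  2
 A  0  0  1  1  2  2  2  2  2  2
 T  0  1  1  1  2  2  2  2  3  3
 C  0  1  2  2  2  3  3  3  3  3
 G  0  1  2  3  3  3  4  4  4  4
 T  0  1  2  3  3  3  4  4  5  5

5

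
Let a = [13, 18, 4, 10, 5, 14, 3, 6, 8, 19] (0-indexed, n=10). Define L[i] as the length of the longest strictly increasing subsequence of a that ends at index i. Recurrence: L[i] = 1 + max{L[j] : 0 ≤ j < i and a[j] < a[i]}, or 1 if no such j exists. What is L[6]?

   i    0    1    2    3    4    5    6    7    8    9
a[i]   13   18    4   10    5   14    3    6    8   19
L[i]    1    2    1    2    2    3    1    3    4    5

1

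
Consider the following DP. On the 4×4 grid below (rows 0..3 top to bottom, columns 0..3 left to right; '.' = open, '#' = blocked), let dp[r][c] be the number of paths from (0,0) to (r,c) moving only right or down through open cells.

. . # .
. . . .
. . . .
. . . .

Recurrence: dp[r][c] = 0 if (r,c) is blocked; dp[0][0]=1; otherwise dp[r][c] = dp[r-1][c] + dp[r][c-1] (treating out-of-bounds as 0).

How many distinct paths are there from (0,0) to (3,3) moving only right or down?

r\c   0   1   2   3
  0   1   1   0   0
  1   1   2   2   2
  2   1   3   5   7
  3   1   4   9  16

16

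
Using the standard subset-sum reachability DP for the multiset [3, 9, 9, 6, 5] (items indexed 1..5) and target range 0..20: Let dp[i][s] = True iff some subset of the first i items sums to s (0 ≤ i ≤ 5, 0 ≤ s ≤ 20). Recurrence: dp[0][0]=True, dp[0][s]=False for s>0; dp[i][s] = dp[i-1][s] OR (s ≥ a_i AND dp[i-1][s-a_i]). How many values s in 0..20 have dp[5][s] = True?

i\s   0   1   2   3   4   5   6   7   8   9  10  11  12  13  14  15  16  17  18  19  20
  0   T   F   F   F   F   F   F   F   F   F   F   F   F   F   F   F   F   F   F   F   F
  1   T   F   F   T   F   F   F   F   F   F   F   F   F   F   F   F   F   F   F   F   F
  2   T   F   F   T   F   F   F   F   F   T   F   F   T   F   F   F   F   F   F   F   F
  3   T   F   F   T   F   F   F   F   F   T   F   F   T   F   F   F   F   F   T   F   F
  4   T   F   F   T   F   F   T   F   F   T   F   F   T   F   F   T   F   F   T   F   F
  5   T   F   F   T   F   T   T   F   T   T   F   T   T   F   T   T   F   T   T   F   T

13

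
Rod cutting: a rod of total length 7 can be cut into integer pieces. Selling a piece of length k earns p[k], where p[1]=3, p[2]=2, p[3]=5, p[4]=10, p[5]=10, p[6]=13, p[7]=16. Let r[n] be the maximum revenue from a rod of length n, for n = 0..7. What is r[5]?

15

   n    0    1    2    3    4    5    6    7
r[n]    0    3    6    9   12   15   18   21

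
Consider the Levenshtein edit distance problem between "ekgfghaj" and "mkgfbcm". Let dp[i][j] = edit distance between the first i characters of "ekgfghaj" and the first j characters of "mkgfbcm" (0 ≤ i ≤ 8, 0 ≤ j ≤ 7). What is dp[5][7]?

   ''  m  k  g  f  b  c  m
''  0  1  2  3  4  5  6  7
 e  1  1  2  3  4  5  6  7
 k  2  2  1  2  3  4  5  6
 g  3  3  2  1  2  3  4  5
 f  4  4  3  2  1  2  3  4
 g  5  5  4  3  2  2  3  4
 h  6  6  5  4  3  3  3  4
 a  7  7  6  5  4  4  4  4
 j  8  8  7  6  5  5  5  5

4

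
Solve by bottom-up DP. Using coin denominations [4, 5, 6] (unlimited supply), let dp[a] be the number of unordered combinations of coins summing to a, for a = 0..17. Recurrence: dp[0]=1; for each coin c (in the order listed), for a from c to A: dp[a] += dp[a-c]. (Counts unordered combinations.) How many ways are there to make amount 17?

after  coin     0     1     2     3     4     5     6     7     8     9    10    11    12    13    14    15    16    17
          4     1     0     0     0     1     0     0     0     1     0     0     0     1     0     0     0     1     0
          5     1     0     0     0     1     1     0     0     1     1     1     0     1     1     1     1     1     1
          6     1     0     0     0     1     1     1     0     1     1     2     1     2     1     2     2     3     2

2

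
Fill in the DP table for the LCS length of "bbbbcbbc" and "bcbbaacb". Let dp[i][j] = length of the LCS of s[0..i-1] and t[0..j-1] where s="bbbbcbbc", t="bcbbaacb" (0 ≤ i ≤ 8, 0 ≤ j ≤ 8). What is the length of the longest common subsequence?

   ''  b  c  b  b  a  a  c  b
''  0  0  0  0  0  0  0  0  0
 b  0  1  1  1  1  1  1  1  1
 b  0  1  1  2  2  2  2  2  2
 b  0  1  1  2  3  3  3  3  3
 b  0  1  1  2  3  3  3  3  4
 c  0  1  2  2  3  3  3  4  4
 b  0  1  2  3  3  3  3  4  5
 b  0  1  2  3  4  4  4  4  5
 c  0  1  2  3  4  4  4  5  5

5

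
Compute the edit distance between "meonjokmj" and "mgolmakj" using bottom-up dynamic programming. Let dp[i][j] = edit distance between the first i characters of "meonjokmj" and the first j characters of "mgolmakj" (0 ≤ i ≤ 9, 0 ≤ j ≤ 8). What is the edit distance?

   ''  m  g  o  l  m  a  k  j
''  0  1  2  3  4  5  6  7  8
 m  1  0  1  2  3  4  5  6  7
 e  2  1  1  2  3  4  5  6  7
 o  3  2  2  1  2  3  4  5  6
 n  4  3  3  2  2  3  4  5  6
 j  5  4  4  3  3  3  4  5  5
 o  6  5  5  4  4  4  4  5  6
 k  7  6  6  5  5  5  5  4  5
 m  8  7  7  6  6  5  6  5  5
 j  9  8  8  7  7  6  6  6  5

5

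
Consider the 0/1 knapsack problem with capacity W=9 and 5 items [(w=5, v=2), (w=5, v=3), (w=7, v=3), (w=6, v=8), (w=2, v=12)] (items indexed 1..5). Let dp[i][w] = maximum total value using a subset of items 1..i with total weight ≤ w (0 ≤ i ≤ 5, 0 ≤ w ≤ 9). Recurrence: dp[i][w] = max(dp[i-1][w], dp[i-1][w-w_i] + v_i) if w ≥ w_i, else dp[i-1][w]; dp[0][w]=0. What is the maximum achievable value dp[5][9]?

20

i\w   0   1   2   3   4   5   6   7   8   9
  0   0   0   0   0   0   0   0   0   0   0
  1   0   0   0   0   0   2   2   2   2   2
  2   0   0   0   0   0   3   3   3   3   3
  3   0   0   0   0   0   3   3   3   3   3
  4   0   0   0   0   0   3   8   8   8   8
  5   0   0  12  12  12  12  12  15  20  20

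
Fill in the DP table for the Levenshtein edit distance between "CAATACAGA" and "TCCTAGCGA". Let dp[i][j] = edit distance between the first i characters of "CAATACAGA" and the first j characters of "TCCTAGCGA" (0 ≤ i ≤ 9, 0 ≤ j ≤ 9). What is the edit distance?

5

   ''  T  C  C  T  A  G  C  G  A
''  0  1  2  3  4  5  6  7  8  9
 C  1  1  1  2  3  4  5  6  7  8
 A  2  2  2  2  3  3  4  5  6  7
 A  3  3  3  3  3  3  4  5  6  6
 T  4  3  4  4  3  4  4  5  6  7
 A  5  4  4  5  4  3  4  5  6  6
 C  6  5  4  4  5  4  4  4  5  6
 A  7  6  5  5  5  5  5  5  5  5
 G  8  7  6  6  6  6  5  6  5  6
 A  9  8  7  7  7  6  6  6  6  5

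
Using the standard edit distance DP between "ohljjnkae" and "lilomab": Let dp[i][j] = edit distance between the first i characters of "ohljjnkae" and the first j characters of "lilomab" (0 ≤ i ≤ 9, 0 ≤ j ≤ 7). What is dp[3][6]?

5

   ''  l  i  l  o  m  a  b
''  0  1  2  3  4  5  6  7
 o  1  1  2  3  3  4  5  6
 h  2  2  2  3  4  4  5  6
 l  3  2  3  2  3  4  5  6
 j  4  3  3  3  3  4  5  6
 j  5  4  4  4  4  4  5  6
 n  6  5  5  5  5  5  5  6
 k  7  6  6  6  6  6  6  6
 a  8  7  7  7  7  7  6  7
 e  9  8  8  8  8  8  7  7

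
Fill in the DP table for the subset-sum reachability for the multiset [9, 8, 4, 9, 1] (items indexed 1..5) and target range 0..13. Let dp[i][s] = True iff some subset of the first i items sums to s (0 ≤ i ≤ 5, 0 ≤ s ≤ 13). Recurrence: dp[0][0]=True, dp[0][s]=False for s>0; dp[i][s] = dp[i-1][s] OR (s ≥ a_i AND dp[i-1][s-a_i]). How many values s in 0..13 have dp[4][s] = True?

6

i\s   0   1   2   3   4   5   6   7   8   9  10  11  12  13
  0   T   F   F   F   F   F   F   F   F   F   F   F   F   F
  1   T   F   F   F   F   F   F   F   F   T   F   F   F   F
  2   T   F   F   F   F   F   F   F   T   T   F   F   F   F
  3   T   F   F   F   T   F   F   F   T   T   F   F   T   T
  4   T   F   F   F   T   F   F   F   T   T   F   F   T   T
  5   T   T   F   F   T   T   F   F   T   T   T   F   T   T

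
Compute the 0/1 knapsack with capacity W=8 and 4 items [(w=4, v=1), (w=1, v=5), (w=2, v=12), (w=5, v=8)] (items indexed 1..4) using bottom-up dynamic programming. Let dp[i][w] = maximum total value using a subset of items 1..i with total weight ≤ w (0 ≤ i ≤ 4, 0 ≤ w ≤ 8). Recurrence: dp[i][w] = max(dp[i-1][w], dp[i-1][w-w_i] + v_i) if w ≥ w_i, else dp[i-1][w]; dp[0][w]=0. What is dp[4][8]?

25

i\w   0   1   2   3   4   5   6   7   8
  0   0   0   0   0   0   0   0   0   0
  1   0   0   0   0   1   1   1   1   1
  2   0   5   5   5   5   6   6   6   6
  3   0   5  12  17  17  17  17  18  18
  4   0   5  12  17  17  17  17  20  25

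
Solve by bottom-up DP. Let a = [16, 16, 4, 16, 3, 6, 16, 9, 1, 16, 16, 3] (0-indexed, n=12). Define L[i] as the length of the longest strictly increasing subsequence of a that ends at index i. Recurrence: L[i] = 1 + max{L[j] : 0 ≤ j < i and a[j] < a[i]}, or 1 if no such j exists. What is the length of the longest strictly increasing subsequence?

4

   i    0    1    2    3    4    5    6    7    8    9   10   11
a[i]   16   16    4   16    3    6   16    9    1   16   16    3
L[i]    1    1    1    2    1    2    3    3    1    4    4    2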